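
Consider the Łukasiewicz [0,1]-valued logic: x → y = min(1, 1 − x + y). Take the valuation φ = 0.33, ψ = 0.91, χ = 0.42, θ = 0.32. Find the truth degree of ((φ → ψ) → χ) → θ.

φ → ψ = min(1, 1 − 0.33 + 0.91) = min(1, 1.58) = 1.00
(φ → ψ) → χ = min(1, 1 − 1.00 + 0.42) = min(1, 0.42) = 0.42
((φ → ψ) → χ) → θ = min(1, 1 − 0.42 + 0.32) = min(1, 0.90) = 0.90

0.90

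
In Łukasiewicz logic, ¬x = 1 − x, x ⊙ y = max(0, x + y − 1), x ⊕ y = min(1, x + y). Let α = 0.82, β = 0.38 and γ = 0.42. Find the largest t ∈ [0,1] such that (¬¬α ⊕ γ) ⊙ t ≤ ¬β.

¬α = 1 − 0.82 = 0.18
¬¬α = 1 − 0.18 = 0.82
¬¬α ⊕ γ = min(1, 0.82 + 0.42) = min(1, 1.24) = 1.00
So the left factor is ¬¬α ⊕ γ = 1.00.
¬β = 1 − 0.38 = 0.62
So the right-hand bound is ¬β = 0.62.
The residuum of the Łukasiewicz t-norm gives the supremum: min(1, 1 − 1.00 + 0.62).
1 − 1.00 + 0.62 = 0.62, so t = min(1, 0.62) = 0.62.
Check: 1.00 ⊙ 0.62 = max(0, 0.62) = 0.62 ≤ 0.62.

0.62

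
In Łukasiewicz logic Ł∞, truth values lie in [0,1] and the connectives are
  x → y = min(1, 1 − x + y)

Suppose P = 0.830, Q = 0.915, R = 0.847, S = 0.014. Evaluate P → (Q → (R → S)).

0.422

R → S = min(1, 1 − 0.847 + 0.014) = min(1, 0.167) = 0.167
Q → (R → S) = min(1, 1 − 0.915 + 0.167) = min(1, 0.252) = 0.252
P → (Q → (R → S)) = min(1, 1 − 0.830 + 0.252) = min(1, 0.422) = 0.422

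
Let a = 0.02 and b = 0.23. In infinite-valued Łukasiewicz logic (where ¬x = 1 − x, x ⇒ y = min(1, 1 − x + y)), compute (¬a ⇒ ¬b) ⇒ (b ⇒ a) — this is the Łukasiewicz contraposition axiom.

1.00

¬a = 1 − 0.02 = 0.98
¬b = 1 − 0.23 = 0.77
¬a ⇒ ¬b = min(1, 1 − 0.98 + 0.77) = min(1, 0.79) = 0.79
b ⇒ a = min(1, 1 − 0.23 + 0.02) = min(1, 0.79) = 0.79
(¬a ⇒ ¬b) ⇒ (b ⇒ a) = min(1, 1 − 0.79 + 0.79) = min(1, 1.00) = 1.00
(As expected: an axiom of Ł∞, always 1.)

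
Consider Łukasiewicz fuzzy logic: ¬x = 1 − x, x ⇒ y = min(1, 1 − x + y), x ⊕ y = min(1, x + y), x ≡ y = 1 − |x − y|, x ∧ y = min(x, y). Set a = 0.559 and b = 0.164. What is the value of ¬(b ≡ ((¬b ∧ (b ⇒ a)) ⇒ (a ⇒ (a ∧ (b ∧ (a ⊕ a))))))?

0.605

¬b = 1 − 0.164 = 0.836
b ⇒ a = min(1, 1 − 0.164 + 0.559) = min(1, 1.395) = 1.000
¬b ∧ (b ⇒ a) = min(0.836, 1.000) = 0.836
a ⊕ a = min(1, 0.559 + 0.559) = min(1, 1.118) = 1.000
b ∧ (a ⊕ a) = min(0.164, 1.000) = 0.164
a ∧ (b ∧ (a ⊕ a)) = min(0.559, 0.164) = 0.164
a ⇒ (a ∧ (b ∧ (a ⊕ a))) = min(1, 1 − 0.559 + 0.164) = min(1, 0.605) = 0.605
(¬b ∧ (b ⇒ a)) ⇒ (a ⇒ (a ∧ (b ∧ (a ⊕ a)))) = min(1, 1 − 0.836 + 0.605) = min(1, 0.769) = 0.769
b ≡ ((¬b ∧ (b ⇒ a)) ⇒ (a ⇒ (a ∧ (b ∧ (a ⊕ a))))) = 1 − |0.164 − 0.769| = 1 − 0.605 = 0.395
¬(b ≡ ((¬b ∧ (b ⇒ a)) ⇒ (a ⇒ (a ∧ (b ∧ (a ⊕ a)))))) = 1 − 0.395 = 0.605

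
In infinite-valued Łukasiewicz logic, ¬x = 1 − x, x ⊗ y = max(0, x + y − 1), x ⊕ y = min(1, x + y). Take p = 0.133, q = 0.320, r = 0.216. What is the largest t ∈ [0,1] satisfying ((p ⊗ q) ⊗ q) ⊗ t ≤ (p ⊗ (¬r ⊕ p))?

1.000

p ⊗ q = max(0, 0.133 + 0.320 − 1) = max(0, -0.547) = 0.000
(p ⊗ q) ⊗ q = max(0, 0.000 + 0.320 − 1) = max(0, -0.680) = 0.000
So the left factor is (p ⊗ q) ⊗ q = 0.000.
¬r = 1 − 0.216 = 0.784
¬r ⊕ p = min(1, 0.784 + 0.133) = min(1, 0.917) = 0.917
p ⊗ (¬r ⊕ p) = max(0, 0.133 + 0.917 − 1) = max(0, 0.050) = 0.050
So the right-hand bound is p ⊗ (¬r ⊕ p) = 0.050.
The residuum of the Łukasiewicz t-norm gives the supremum: min(1, 1 − 0.000 + 0.050).
1 − 0.000 + 0.050 = 1.050, so t = min(1, 1.050) = 1.000.
Check: 0.000 ⊗ 1.000 = max(0, 0.000) = 0.000 ≤ 0.050.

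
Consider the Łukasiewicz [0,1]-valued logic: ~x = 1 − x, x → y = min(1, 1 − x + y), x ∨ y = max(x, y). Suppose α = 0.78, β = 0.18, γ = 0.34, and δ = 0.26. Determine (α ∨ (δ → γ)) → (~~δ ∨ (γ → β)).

0.84

δ → γ = min(1, 1 − 0.26 + 0.34) = min(1, 1.08) = 1.00
α ∨ (δ → γ) = max(0.78, 1.00) = 1.00
~δ = 1 − 0.26 = 0.74
~~δ = 1 − 0.74 = 0.26
γ → β = min(1, 1 − 0.34 + 0.18) = min(1, 0.84) = 0.84
~~δ ∨ (γ → β) = max(0.26, 0.84) = 0.84
(α ∨ (δ → γ)) → (~~δ ∨ (γ → β)) = min(1, 1 − 1.00 + 0.84) = min(1, 0.84) = 0.84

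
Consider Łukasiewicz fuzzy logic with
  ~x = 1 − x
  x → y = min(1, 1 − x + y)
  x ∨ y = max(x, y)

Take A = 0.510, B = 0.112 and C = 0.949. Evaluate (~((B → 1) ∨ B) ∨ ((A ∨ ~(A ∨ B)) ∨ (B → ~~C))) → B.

B → 1 = min(1, 1 − 0.112 + 1.000) = min(1, 1.888) = 1.000
(B → 1) ∨ B = max(1.000, 0.112) = 1.000
~((B → 1) ∨ B) = 1 − 1.000 = 0.000
A ∨ B = max(0.510, 0.112) = 0.510
~(A ∨ B) = 1 − 0.510 = 0.490
A ∨ ~(A ∨ B) = max(0.510, 0.490) = 0.510
~C = 1 − 0.949 = 0.051
~~C = 1 − 0.051 = 0.949
B → ~~C = min(1, 1 − 0.112 + 0.949) = min(1, 1.837) = 1.000
(A ∨ ~(A ∨ B)) ∨ (B → ~~C) = max(0.510, 1.000) = 1.000
~((B → 1) ∨ B) ∨ ((A ∨ ~(A ∨ B)) ∨ (B → ~~C)) = max(0.000, 1.000) = 1.000
(~((B → 1) ∨ B) ∨ ((A ∨ ~(A ∨ B)) ∨ (B → ~~C))) → B = min(1, 1 − 1.000 + 0.112) = min(1, 0.112) = 0.112

0.112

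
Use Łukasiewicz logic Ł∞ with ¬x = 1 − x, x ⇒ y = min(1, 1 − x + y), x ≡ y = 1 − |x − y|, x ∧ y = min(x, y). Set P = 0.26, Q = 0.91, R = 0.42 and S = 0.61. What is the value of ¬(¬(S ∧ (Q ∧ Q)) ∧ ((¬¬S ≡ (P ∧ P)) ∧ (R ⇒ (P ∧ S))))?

0.61

Q ∧ Q = min(0.91, 0.91) = 0.91
S ∧ (Q ∧ Q) = min(0.61, 0.91) = 0.61
¬(S ∧ (Q ∧ Q)) = 1 − 0.61 = 0.39
¬S = 1 − 0.61 = 0.39
¬¬S = 1 − 0.39 = 0.61
P ∧ P = min(0.26, 0.26) = 0.26
¬¬S ≡ (P ∧ P) = 1 − |0.61 − 0.26| = 1 − 0.35 = 0.65
P ∧ S = min(0.26, 0.61) = 0.26
R ⇒ (P ∧ S) = min(1, 1 − 0.42 + 0.26) = min(1, 0.84) = 0.84
(¬¬S ≡ (P ∧ P)) ∧ (R ⇒ (P ∧ S)) = min(0.65, 0.84) = 0.65
¬(S ∧ (Q ∧ Q)) ∧ ((¬¬S ≡ (P ∧ P)) ∧ (R ⇒ (P ∧ S))) = min(0.39, 0.65) = 0.39
¬(¬(S ∧ (Q ∧ Q)) ∧ ((¬¬S ≡ (P ∧ P)) ∧ (R ⇒ (P ∧ S)))) = 1 − 0.39 = 0.61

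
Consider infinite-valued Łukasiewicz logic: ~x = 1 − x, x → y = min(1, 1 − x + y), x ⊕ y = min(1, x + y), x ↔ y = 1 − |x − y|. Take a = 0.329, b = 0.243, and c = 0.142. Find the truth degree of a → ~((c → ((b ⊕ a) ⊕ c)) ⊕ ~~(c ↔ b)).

0.671

b ⊕ a = min(1, 0.243 + 0.329) = min(1, 0.572) = 0.572
(b ⊕ a) ⊕ c = min(1, 0.572 + 0.142) = min(1, 0.714) = 0.714
c → ((b ⊕ a) ⊕ c) = min(1, 1 − 0.142 + 0.714) = min(1, 1.572) = 1.000
c ↔ b = 1 − |0.142 − 0.243| = 1 − 0.101 = 0.899
~(c ↔ b) = 1 − 0.899 = 0.101
~~(c ↔ b) = 1 − 0.101 = 0.899
(c → ((b ⊕ a) ⊕ c)) ⊕ ~~(c ↔ b) = min(1, 1.000 + 0.899) = min(1, 1.899) = 1.000
~((c → ((b ⊕ a) ⊕ c)) ⊕ ~~(c ↔ b)) = 1 − 1.000 = 0.000
a → ~((c → ((b ⊕ a) ⊕ c)) ⊕ ~~(c ↔ b)) = min(1, 1 − 0.329 + 0.000) = min(1, 0.671) = 0.671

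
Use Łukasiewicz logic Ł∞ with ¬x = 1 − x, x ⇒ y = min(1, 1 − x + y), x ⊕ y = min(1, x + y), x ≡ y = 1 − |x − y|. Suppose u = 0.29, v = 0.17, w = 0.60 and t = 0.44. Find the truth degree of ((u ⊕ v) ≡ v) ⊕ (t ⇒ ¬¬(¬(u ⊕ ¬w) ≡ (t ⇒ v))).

u ⊕ v = min(1, 0.29 + 0.17) = min(1, 0.46) = 0.46
(u ⊕ v) ≡ v = 1 − |0.46 − 0.17| = 1 − 0.29 = 0.71
¬w = 1 − 0.60 = 0.40
u ⊕ ¬w = min(1, 0.29 + 0.40) = min(1, 0.69) = 0.69
¬(u ⊕ ¬w) = 1 − 0.69 = 0.31
t ⇒ v = min(1, 1 − 0.44 + 0.17) = min(1, 0.73) = 0.73
¬(u ⊕ ¬w) ≡ (t ⇒ v) = 1 − |0.31 − 0.73| = 1 − 0.42 = 0.58
¬(¬(u ⊕ ¬w) ≡ (t ⇒ v)) = 1 − 0.58 = 0.42
¬¬(¬(u ⊕ ¬w) ≡ (t ⇒ v)) = 1 − 0.42 = 0.58
t ⇒ ¬¬(¬(u ⊕ ¬w) ≡ (t ⇒ v)) = min(1, 1 − 0.44 + 0.58) = min(1, 1.14) = 1.00
((u ⊕ v) ≡ v) ⊕ (t ⇒ ¬¬(¬(u ⊕ ¬w) ≡ (t ⇒ v))) = min(1, 0.71 + 1.00) = min(1, 1.71) = 1.00

1.00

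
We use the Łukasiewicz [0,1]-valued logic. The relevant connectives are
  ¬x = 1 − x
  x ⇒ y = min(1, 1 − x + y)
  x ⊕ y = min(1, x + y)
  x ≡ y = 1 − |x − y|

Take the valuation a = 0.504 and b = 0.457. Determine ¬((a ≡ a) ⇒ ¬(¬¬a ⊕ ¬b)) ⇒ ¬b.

0.543

a ≡ a = 1 − |0.504 − 0.504| = 1 − 0.000 = 1.000
¬a = 1 − 0.504 = 0.496
¬¬a = 1 − 0.496 = 0.504
¬b = 1 − 0.457 = 0.543
¬¬a ⊕ ¬b = min(1, 0.504 + 0.543) = min(1, 1.047) = 1.000
¬(¬¬a ⊕ ¬b) = 1 − 1.000 = 0.000
(a ≡ a) ⇒ ¬(¬¬a ⊕ ¬b) = min(1, 1 − 1.000 + 0.000) = min(1, 0.000) = 0.000
¬((a ≡ a) ⇒ ¬(¬¬a ⊕ ¬b)) = 1 − 0.000 = 1.000
¬((a ≡ a) ⇒ ¬(¬¬a ⊕ ¬b)) ⇒ ¬b = min(1, 1 − 1.000 + 0.543) = min(1, 0.543) = 0.543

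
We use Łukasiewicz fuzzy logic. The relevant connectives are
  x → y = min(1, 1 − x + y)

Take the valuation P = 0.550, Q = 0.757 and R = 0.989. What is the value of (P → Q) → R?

0.989

P → Q = min(1, 1 − 0.550 + 0.757) = min(1, 1.207) = 1.000
(P → Q) → R = min(1, 1 − 1.000 + 0.989) = min(1, 0.989) = 0.989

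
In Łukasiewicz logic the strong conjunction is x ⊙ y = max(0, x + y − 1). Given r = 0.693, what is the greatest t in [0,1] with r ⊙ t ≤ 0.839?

1.000

The residuum of the Łukasiewicz t-norm gives the supremum: min(1, 1 − 0.693 + 0.839).
1 − 0.693 + 0.839 = 1.146, so t = min(1, 1.146) = 1.000.
Check: 0.693 ⊙ 1.000 = max(0, 0.693) = 0.693 ≤ 0.839.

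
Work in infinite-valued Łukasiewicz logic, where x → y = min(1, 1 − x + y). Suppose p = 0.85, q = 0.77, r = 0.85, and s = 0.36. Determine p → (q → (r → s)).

0.89

r → s = min(1, 1 − 0.85 + 0.36) = min(1, 0.51) = 0.51
q → (r → s) = min(1, 1 − 0.77 + 0.51) = min(1, 0.74) = 0.74
p → (q → (r → s)) = min(1, 1 − 0.85 + 0.74) = min(1, 0.89) = 0.89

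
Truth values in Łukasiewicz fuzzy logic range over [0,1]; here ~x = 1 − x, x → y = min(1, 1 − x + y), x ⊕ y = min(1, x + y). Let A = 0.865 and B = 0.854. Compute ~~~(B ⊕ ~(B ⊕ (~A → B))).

0.146

~A = 1 − 0.865 = 0.135
~A → B = min(1, 1 − 0.135 + 0.854) = min(1, 1.719) = 1.000
B ⊕ (~A → B) = min(1, 0.854 + 1.000) = min(1, 1.854) = 1.000
~(B ⊕ (~A → B)) = 1 − 1.000 = 0.000
B ⊕ ~(B ⊕ (~A → B)) = min(1, 0.854 + 0.000) = min(1, 0.854) = 0.854
~(B ⊕ ~(B ⊕ (~A → B))) = 1 − 0.854 = 0.146
~~(B ⊕ ~(B ⊕ (~A → B))) = 1 − 0.146 = 0.854
~~~(B ⊕ ~(B ⊕ (~A → B))) = 1 − 0.854 = 0.146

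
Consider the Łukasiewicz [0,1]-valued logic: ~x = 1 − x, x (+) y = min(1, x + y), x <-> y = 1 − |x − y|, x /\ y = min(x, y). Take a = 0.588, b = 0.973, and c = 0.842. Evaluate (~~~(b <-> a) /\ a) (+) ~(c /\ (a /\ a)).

0.797

b <-> a = 1 − |0.973 − 0.588| = 1 − 0.385 = 0.615
~(b <-> a) = 1 − 0.615 = 0.385
~~(b <-> a) = 1 − 0.385 = 0.615
~~~(b <-> a) = 1 − 0.615 = 0.385
~~~(b <-> a) /\ a = min(0.385, 0.588) = 0.385
a /\ a = min(0.588, 0.588) = 0.588
c /\ (a /\ a) = min(0.842, 0.588) = 0.588
~(c /\ (a /\ a)) = 1 − 0.588 = 0.412
(~~~(b <-> a) /\ a) (+) ~(c /\ (a /\ a)) = min(1, 0.385 + 0.412) = min(1, 0.797) = 0.797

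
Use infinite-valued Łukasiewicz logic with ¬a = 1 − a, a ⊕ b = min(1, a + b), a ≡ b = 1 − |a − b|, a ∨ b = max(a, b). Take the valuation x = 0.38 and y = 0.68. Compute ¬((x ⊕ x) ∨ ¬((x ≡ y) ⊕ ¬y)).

0.24

x ⊕ x = min(1, 0.38 + 0.38) = min(1, 0.76) = 0.76
x ≡ y = 1 − |0.38 − 0.68| = 1 − 0.30 = 0.70
¬y = 1 − 0.68 = 0.32
(x ≡ y) ⊕ ¬y = min(1, 0.70 + 0.32) = min(1, 1.02) = 1.00
¬((x ≡ y) ⊕ ¬y) = 1 − 1.00 = 0.00
(x ⊕ x) ∨ ¬((x ≡ y) ⊕ ¬y) = max(0.76, 0.00) = 0.76
¬((x ⊕ x) ∨ ¬((x ≡ y) ⊕ ¬y)) = 1 − 0.76 = 0.24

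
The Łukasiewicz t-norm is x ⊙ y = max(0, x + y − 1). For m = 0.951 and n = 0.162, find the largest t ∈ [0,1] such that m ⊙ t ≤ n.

0.211

The residuum of the Łukasiewicz t-norm gives the supremum: min(1, 1 − 0.951 + 0.162).
1 − 0.951 + 0.162 = 0.211, so t = min(1, 0.211) = 0.211.
Check: 0.951 ⊙ 0.211 = max(0, 0.162) = 0.162 ≤ 0.162.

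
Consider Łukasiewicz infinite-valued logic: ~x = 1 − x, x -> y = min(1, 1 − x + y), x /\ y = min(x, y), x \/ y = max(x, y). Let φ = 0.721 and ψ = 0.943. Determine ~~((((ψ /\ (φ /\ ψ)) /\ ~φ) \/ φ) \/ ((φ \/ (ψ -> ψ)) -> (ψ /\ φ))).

φ /\ ψ = min(0.721, 0.943) = 0.721
ψ /\ (φ /\ ψ) = min(0.943, 0.721) = 0.721
~φ = 1 − 0.721 = 0.279
(ψ /\ (φ /\ ψ)) /\ ~φ = min(0.721, 0.279) = 0.279
((ψ /\ (φ /\ ψ)) /\ ~φ) \/ φ = max(0.279, 0.721) = 0.721
ψ -> ψ = min(1, 1 − 0.943 + 0.943) = min(1, 1.000) = 1.000
φ \/ (ψ -> ψ) = max(0.721, 1.000) = 1.000
ψ /\ φ = min(0.943, 0.721) = 0.721
(φ \/ (ψ -> ψ)) -> (ψ /\ φ) = min(1, 1 − 1.000 + 0.721) = min(1, 0.721) = 0.721
(((ψ /\ (φ /\ ψ)) /\ ~φ) \/ φ) \/ ((φ \/ (ψ -> ψ)) -> (ψ /\ φ)) = max(0.721, 0.721) = 0.721
~((((ψ /\ (φ /\ ψ)) /\ ~φ) \/ φ) \/ ((φ \/ (ψ -> ψ)) -> (ψ /\ φ))) = 1 − 0.721 = 0.279
~~((((ψ /\ (φ /\ ψ)) /\ ~φ) \/ φ) \/ ((φ \/ (ψ -> ψ)) -> (ψ /\ φ))) = 1 − 0.279 = 0.721

0.721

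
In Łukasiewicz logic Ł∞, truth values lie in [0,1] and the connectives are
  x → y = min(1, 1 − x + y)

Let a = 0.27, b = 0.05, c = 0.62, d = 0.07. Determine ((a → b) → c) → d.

a → b = min(1, 1 − 0.27 + 0.05) = min(1, 0.78) = 0.78
(a → b) → c = min(1, 1 − 0.78 + 0.62) = min(1, 0.84) = 0.84
((a → b) → c) → d = min(1, 1 − 0.84 + 0.07) = min(1, 0.23) = 0.23

0.23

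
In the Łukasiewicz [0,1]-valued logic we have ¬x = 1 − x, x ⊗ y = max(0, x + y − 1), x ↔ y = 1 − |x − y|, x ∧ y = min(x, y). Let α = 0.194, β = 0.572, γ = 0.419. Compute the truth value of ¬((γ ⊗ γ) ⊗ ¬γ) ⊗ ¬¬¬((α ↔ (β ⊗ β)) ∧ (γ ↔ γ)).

0.050

γ ⊗ γ = max(0, 0.419 + 0.419 − 1) = max(0, -0.162) = 0.000
¬γ = 1 − 0.419 = 0.581
(γ ⊗ γ) ⊗ ¬γ = max(0, 0.000 + 0.581 − 1) = max(0, -0.419) = 0.000
¬((γ ⊗ γ) ⊗ ¬γ) = 1 − 0.000 = 1.000
β ⊗ β = max(0, 0.572 + 0.572 − 1) = max(0, 0.144) = 0.144
α ↔ (β ⊗ β) = 1 − |0.194 − 0.144| = 1 − 0.050 = 0.950
γ ↔ γ = 1 − |0.419 − 0.419| = 1 − 0.000 = 1.000
(α ↔ (β ⊗ β)) ∧ (γ ↔ γ) = min(0.950, 1.000) = 0.950
¬((α ↔ (β ⊗ β)) ∧ (γ ↔ γ)) = 1 − 0.950 = 0.050
¬¬((α ↔ (β ⊗ β)) ∧ (γ ↔ γ)) = 1 − 0.050 = 0.950
¬¬¬((α ↔ (β ⊗ β)) ∧ (γ ↔ γ)) = 1 − 0.950 = 0.050
¬((γ ⊗ γ) ⊗ ¬γ) ⊗ ¬¬¬((α ↔ (β ⊗ β)) ∧ (γ ↔ γ)) = max(0, 1.000 + 0.050 − 1) = max(0, 0.050) = 0.050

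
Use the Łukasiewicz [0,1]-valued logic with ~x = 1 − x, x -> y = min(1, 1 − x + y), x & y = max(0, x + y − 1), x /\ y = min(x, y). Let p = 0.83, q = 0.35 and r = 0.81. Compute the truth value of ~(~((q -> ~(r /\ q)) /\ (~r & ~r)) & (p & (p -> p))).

r /\ q = min(0.81, 0.35) = 0.35
~(r /\ q) = 1 − 0.35 = 0.65
q -> ~(r /\ q) = min(1, 1 − 0.35 + 0.65) = min(1, 1.30) = 1.00
~r = 1 − 0.81 = 0.19
~r & ~r = max(0, 0.19 + 0.19 − 1) = max(0, -0.62) = 0.00
(q -> ~(r /\ q)) /\ (~r & ~r) = min(1.00, 0.00) = 0.00
~((q -> ~(r /\ q)) /\ (~r & ~r)) = 1 − 0.00 = 1.00
p -> p = min(1, 1 − 0.83 + 0.83) = min(1, 1.00) = 1.00
p & (p -> p) = max(0, 0.83 + 1.00 − 1) = max(0, 0.83) = 0.83
~((q -> ~(r /\ q)) /\ (~r & ~r)) & (p & (p -> p)) = max(0, 1.00 + 0.83 − 1) = max(0, 0.83) = 0.83
~(~((q -> ~(r /\ q)) /\ (~r & ~r)) & (p & (p -> p))) = 1 − 0.83 = 0.17

0.17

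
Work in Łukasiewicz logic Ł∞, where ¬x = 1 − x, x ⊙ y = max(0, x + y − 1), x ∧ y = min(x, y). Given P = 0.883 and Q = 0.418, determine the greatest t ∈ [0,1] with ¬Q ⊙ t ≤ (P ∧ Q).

¬Q = 1 − 0.418 = 0.582
So the left factor is ¬Q = 0.582.
P ∧ Q = min(0.883, 0.418) = 0.418
So the right-hand bound is P ∧ Q = 0.418.
The residuum of the Łukasiewicz t-norm gives the supremum: min(1, 1 − 0.582 + 0.418).
1 − 0.582 + 0.418 = 0.836, so t = min(1, 0.836) = 0.836.
Check: 0.582 ⊙ 0.836 = max(0, 0.418) = 0.418 ≤ 0.418.

0.836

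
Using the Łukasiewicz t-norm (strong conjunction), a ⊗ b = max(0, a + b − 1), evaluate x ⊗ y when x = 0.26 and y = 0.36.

0.00

x ⊗ y = max(0, 0.26 + 0.36 − 1) = max(0, -0.38) = 0.00
For comparison, the Gödel (minimum) t-norm min(a, b) would give 0.26.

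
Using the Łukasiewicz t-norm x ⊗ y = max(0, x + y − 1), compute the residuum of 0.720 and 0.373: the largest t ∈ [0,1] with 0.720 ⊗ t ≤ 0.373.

0.653

The residuum of the Łukasiewicz t-norm gives the supremum: min(1, 1 − 0.720 + 0.373).
1 − 0.720 + 0.373 = 0.653, so t = min(1, 0.653) = 0.653.
Check: 0.720 ⊗ 0.653 = max(0, 0.373) = 0.373 ≤ 0.373.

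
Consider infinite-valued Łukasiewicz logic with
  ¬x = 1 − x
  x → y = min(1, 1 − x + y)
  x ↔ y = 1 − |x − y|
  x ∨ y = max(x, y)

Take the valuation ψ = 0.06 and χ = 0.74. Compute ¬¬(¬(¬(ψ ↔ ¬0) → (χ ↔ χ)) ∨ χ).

0.74

¬0 = 1 − 0.00 = 1.00
ψ ↔ ¬0 = 1 − |0.06 − 1.00| = 1 − 0.94 = 0.06
¬(ψ ↔ ¬0) = 1 − 0.06 = 0.94
χ ↔ χ = 1 − |0.74 − 0.74| = 1 − 0.00 = 1.00
¬(ψ ↔ ¬0) → (χ ↔ χ) = min(1, 1 − 0.94 + 1.00) = min(1, 1.06) = 1.00
¬(¬(ψ ↔ ¬0) → (χ ↔ χ)) = 1 − 1.00 = 0.00
¬(¬(ψ ↔ ¬0) → (χ ↔ χ)) ∨ χ = max(0.00, 0.74) = 0.74
¬(¬(¬(ψ ↔ ¬0) → (χ ↔ χ)) ∨ χ) = 1 − 0.74 = 0.26
¬¬(¬(¬(ψ ↔ ¬0) → (χ ↔ χ)) ∨ χ) = 1 − 0.26 = 0.74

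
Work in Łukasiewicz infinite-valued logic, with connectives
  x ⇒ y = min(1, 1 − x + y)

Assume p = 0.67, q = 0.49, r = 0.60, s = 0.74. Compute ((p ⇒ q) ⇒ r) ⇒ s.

p ⇒ q = min(1, 1 − 0.67 + 0.49) = min(1, 0.82) = 0.82
(p ⇒ q) ⇒ r = min(1, 1 − 0.82 + 0.60) = min(1, 0.78) = 0.78
((p ⇒ q) ⇒ r) ⇒ s = min(1, 1 − 0.78 + 0.74) = min(1, 0.96) = 0.96

0.96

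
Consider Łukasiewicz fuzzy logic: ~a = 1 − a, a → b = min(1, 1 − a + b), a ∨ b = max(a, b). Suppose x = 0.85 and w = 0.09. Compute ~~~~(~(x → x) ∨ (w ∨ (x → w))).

0.24

x → x = min(1, 1 − 0.85 + 0.85) = min(1, 1.00) = 1.00
~(x → x) = 1 − 1.00 = 0.00
x → w = min(1, 1 − 0.85 + 0.09) = min(1, 0.24) = 0.24
w ∨ (x → w) = max(0.09, 0.24) = 0.24
~(x → x) ∨ (w ∨ (x → w)) = max(0.00, 0.24) = 0.24
~(~(x → x) ∨ (w ∨ (x → w))) = 1 − 0.24 = 0.76
~~(~(x → x) ∨ (w ∨ (x → w))) = 1 − 0.76 = 0.24
~~~(~(x → x) ∨ (w ∨ (x → w))) = 1 − 0.24 = 0.76
~~~~(~(x → x) ∨ (w ∨ (x → w))) = 1 − 0.76 = 0.24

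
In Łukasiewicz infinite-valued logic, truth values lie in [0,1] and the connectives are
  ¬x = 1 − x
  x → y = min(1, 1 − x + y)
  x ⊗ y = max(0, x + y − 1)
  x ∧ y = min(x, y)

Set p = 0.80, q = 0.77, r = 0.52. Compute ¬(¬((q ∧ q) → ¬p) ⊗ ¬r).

q ∧ q = min(0.77, 0.77) = 0.77
¬p = 1 − 0.80 = 0.20
(q ∧ q) → ¬p = min(1, 1 − 0.77 + 0.20) = min(1, 0.43) = 0.43
¬((q ∧ q) → ¬p) = 1 − 0.43 = 0.57
¬r = 1 − 0.52 = 0.48
¬((q ∧ q) → ¬p) ⊗ ¬r = max(0, 0.57 + 0.48 − 1) = max(0, 0.05) = 0.05
¬(¬((q ∧ q) → ¬p) ⊗ ¬r) = 1 − 0.05 = 0.95

0.95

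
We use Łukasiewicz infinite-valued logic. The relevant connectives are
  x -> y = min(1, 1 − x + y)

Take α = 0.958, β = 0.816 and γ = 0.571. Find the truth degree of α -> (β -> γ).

β -> γ = min(1, 1 − 0.816 + 0.571) = min(1, 0.755) = 0.755
α -> (β -> γ) = min(1, 1 − 0.958 + 0.755) = min(1, 0.797) = 0.797

0.797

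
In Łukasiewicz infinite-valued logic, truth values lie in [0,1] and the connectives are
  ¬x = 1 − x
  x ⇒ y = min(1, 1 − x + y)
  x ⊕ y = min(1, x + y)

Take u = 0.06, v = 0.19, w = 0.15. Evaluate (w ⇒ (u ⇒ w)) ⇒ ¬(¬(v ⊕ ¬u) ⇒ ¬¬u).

u ⇒ w = min(1, 1 − 0.06 + 0.15) = min(1, 1.09) = 1.00
w ⇒ (u ⇒ w) = min(1, 1 − 0.15 + 1.00) = min(1, 1.85) = 1.00
¬u = 1 − 0.06 = 0.94
v ⊕ ¬u = min(1, 0.19 + 0.94) = min(1, 1.13) = 1.00
¬(v ⊕ ¬u) = 1 − 1.00 = 0.00
¬¬u = 1 − 0.94 = 0.06
¬(v ⊕ ¬u) ⇒ ¬¬u = min(1, 1 − 0.00 + 0.06) = min(1, 1.06) = 1.00
¬(¬(v ⊕ ¬u) ⇒ ¬¬u) = 1 − 1.00 = 0.00
(w ⇒ (u ⇒ w)) ⇒ ¬(¬(v ⊕ ¬u) ⇒ ¬¬u) = min(1, 1 − 1.00 + 0.00) = min(1, 0.00) = 0.00

0.00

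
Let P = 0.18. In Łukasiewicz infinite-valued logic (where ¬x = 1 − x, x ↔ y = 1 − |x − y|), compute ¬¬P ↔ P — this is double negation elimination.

¬P = 1 − 0.18 = 0.82
¬¬P = 1 − 0.82 = 0.18
¬¬P ↔ P = 1 − |0.18 − 0.18| = 1 − 0.00 = 1.00
(As expected: always 1 in Ł∞ since negation is involutive.)

1.00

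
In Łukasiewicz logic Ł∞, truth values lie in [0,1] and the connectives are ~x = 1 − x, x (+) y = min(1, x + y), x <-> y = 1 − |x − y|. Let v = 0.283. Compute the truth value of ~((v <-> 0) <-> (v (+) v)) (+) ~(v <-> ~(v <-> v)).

v <-> 0 = 1 − |0.283 − 0.000| = 1 − 0.283 = 0.717
v (+) v = min(1, 0.283 + 0.283) = min(1, 0.566) = 0.566
(v <-> 0) <-> (v (+) v) = 1 − |0.717 − 0.566| = 1 − 0.151 = 0.849
~((v <-> 0) <-> (v (+) v)) = 1 − 0.849 = 0.151
v <-> v = 1 − |0.283 − 0.283| = 1 − 0.000 = 1.000
~(v <-> v) = 1 − 1.000 = 0.000
v <-> ~(v <-> v) = 1 − |0.283 − 0.000| = 1 − 0.283 = 0.717
~(v <-> ~(v <-> v)) = 1 − 0.717 = 0.283
~((v <-> 0) <-> (v (+) v)) (+) ~(v <-> ~(v <-> v)) = min(1, 0.151 + 0.283) = min(1, 0.434) = 0.434

0.434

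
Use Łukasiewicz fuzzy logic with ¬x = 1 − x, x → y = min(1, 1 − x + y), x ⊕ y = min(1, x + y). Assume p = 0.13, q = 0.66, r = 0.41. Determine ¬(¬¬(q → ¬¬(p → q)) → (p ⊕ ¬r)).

p → q = min(1, 1 − 0.13 + 0.66) = min(1, 1.53) = 1.00
¬(p → q) = 1 − 1.00 = 0.00
¬¬(p → q) = 1 − 0.00 = 1.00
q → ¬¬(p → q) = min(1, 1 − 0.66 + 1.00) = min(1, 1.34) = 1.00
¬(q → ¬¬(p → q)) = 1 − 1.00 = 0.00
¬¬(q → ¬¬(p → q)) = 1 − 0.00 = 1.00
¬r = 1 − 0.41 = 0.59
p ⊕ ¬r = min(1, 0.13 + 0.59) = min(1, 0.72) = 0.72
¬¬(q → ¬¬(p → q)) → (p ⊕ ¬r) = min(1, 1 − 1.00 + 0.72) = min(1, 0.72) = 0.72
¬(¬¬(q → ¬¬(p → q)) → (p ⊕ ¬r)) = 1 − 0.72 = 0.28

0.28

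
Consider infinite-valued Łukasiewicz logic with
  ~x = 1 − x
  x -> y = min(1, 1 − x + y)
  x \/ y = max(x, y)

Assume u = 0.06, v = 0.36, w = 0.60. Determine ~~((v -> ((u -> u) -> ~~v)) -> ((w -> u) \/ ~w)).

u -> u = min(1, 1 − 0.06 + 0.06) = min(1, 1.00) = 1.00
~v = 1 − 0.36 = 0.64
~~v = 1 − 0.64 = 0.36
(u -> u) -> ~~v = min(1, 1 − 1.00 + 0.36) = min(1, 0.36) = 0.36
v -> ((u -> u) -> ~~v) = min(1, 1 − 0.36 + 0.36) = min(1, 1.00) = 1.00
w -> u = min(1, 1 − 0.60 + 0.06) = min(1, 0.46) = 0.46
~w = 1 − 0.60 = 0.40
(w -> u) \/ ~w = max(0.46, 0.40) = 0.46
(v -> ((u -> u) -> ~~v)) -> ((w -> u) \/ ~w) = min(1, 1 − 1.00 + 0.46) = min(1, 0.46) = 0.46
~((v -> ((u -> u) -> ~~v)) -> ((w -> u) \/ ~w)) = 1 − 0.46 = 0.54
~~((v -> ((u -> u) -> ~~v)) -> ((w -> u) \/ ~w)) = 1 − 0.54 = 0.46

0.46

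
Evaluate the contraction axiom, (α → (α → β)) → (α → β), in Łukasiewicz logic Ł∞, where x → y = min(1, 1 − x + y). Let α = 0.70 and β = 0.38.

0.70

α → β = min(1, 1 − 0.70 + 0.38) = min(1, 0.68) = 0.68
α → (α → β) = min(1, 1 − 0.70 + 0.68) = min(1, 0.98) = 0.98
(α → (α → β)) → (α → β) = min(1, 1 − 0.98 + 0.68) = min(1, 0.70) = 0.70
(The value 0.70 < 1 shows this instance is not satisfied; fails in Ł∞ (the t-norm is not idempotent).)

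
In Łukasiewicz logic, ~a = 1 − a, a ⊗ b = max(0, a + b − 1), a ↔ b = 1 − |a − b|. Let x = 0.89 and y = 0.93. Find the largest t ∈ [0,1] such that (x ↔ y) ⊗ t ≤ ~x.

x ↔ y = 1 − |0.89 − 0.93| = 1 − 0.04 = 0.96
So the left factor is x ↔ y = 0.96.
~x = 1 − 0.89 = 0.11
So the right-hand bound is ~x = 0.11.
The residuum of the Łukasiewicz t-norm gives the supremum: min(1, 1 − 0.96 + 0.11).
1 − 0.96 + 0.11 = 0.15, so t = min(1, 0.15) = 0.15.
Check: 0.96 ⊗ 0.15 = max(0, 0.11) = 0.11 ≤ 0.11.

0.15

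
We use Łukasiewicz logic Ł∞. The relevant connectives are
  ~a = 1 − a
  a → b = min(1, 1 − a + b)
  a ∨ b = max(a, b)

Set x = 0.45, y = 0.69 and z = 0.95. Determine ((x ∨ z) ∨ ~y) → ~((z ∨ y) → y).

0.31

x ∨ z = max(0.45, 0.95) = 0.95
~y = 1 − 0.69 = 0.31
(x ∨ z) ∨ ~y = max(0.95, 0.31) = 0.95
z ∨ y = max(0.95, 0.69) = 0.95
(z ∨ y) → y = min(1, 1 − 0.95 + 0.69) = min(1, 0.74) = 0.74
~((z ∨ y) → y) = 1 − 0.74 = 0.26
((x ∨ z) ∨ ~y) → ~((z ∨ y) → y) = min(1, 1 − 0.95 + 0.26) = min(1, 0.31) = 0.31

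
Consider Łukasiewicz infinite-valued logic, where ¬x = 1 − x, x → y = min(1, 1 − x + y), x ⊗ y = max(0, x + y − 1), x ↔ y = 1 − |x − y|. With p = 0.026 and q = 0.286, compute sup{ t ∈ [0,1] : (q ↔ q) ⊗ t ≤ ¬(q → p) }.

0.260

q ↔ q = 1 − |0.286 − 0.286| = 1 − 0.000 = 1.000
So the left factor is q ↔ q = 1.000.
q → p = min(1, 1 − 0.286 + 0.026) = min(1, 0.740) = 0.740
¬(q → p) = 1 − 0.740 = 0.260
So the right-hand bound is ¬(q → p) = 0.260.
The residuum of the Łukasiewicz t-norm gives the supremum: min(1, 1 − 1.000 + 0.260).
1 − 1.000 + 0.260 = 0.260, so t = min(1, 0.260) = 0.260.
Check: 1.000 ⊗ 0.260 = max(0, 0.260) = 0.260 ≤ 0.260.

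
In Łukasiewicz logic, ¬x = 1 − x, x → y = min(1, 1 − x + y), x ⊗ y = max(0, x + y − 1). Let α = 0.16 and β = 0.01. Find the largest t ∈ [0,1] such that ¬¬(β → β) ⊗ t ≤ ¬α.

β → β = min(1, 1 − 0.01 + 0.01) = min(1, 1.00) = 1.00
¬(β → β) = 1 − 1.00 = 0.00
¬¬(β → β) = 1 − 0.00 = 1.00
So the left factor is ¬¬(β → β) = 1.00.
¬α = 1 − 0.16 = 0.84
So the right-hand bound is ¬α = 0.84.
The residuum of the Łukasiewicz t-norm gives the supremum: min(1, 1 − 1.00 + 0.84).
1 − 1.00 + 0.84 = 0.84, so t = min(1, 0.84) = 0.84.
Check: 1.00 ⊗ 0.84 = max(0, 0.84) = 0.84 ≤ 0.84.

0.84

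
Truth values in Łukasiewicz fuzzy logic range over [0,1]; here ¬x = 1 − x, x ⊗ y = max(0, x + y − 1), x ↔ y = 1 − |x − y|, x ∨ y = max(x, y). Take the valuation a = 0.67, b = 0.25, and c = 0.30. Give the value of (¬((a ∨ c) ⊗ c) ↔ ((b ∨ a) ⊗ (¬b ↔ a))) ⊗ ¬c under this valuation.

a ∨ c = max(0.67, 0.30) = 0.67
(a ∨ c) ⊗ c = max(0, 0.67 + 0.30 − 1) = max(0, -0.03) = 0.00
¬((a ∨ c) ⊗ c) = 1 − 0.00 = 1.00
b ∨ a = max(0.25, 0.67) = 0.67
¬b = 1 − 0.25 = 0.75
¬b ↔ a = 1 − |0.75 − 0.67| = 1 − 0.08 = 0.92
(b ∨ a) ⊗ (¬b ↔ a) = max(0, 0.67 + 0.92 − 1) = max(0, 0.59) = 0.59
¬((a ∨ c) ⊗ c) ↔ ((b ∨ a) ⊗ (¬b ↔ a)) = 1 − |1.00 − 0.59| = 1 − 0.41 = 0.59
¬c = 1 − 0.30 = 0.70
(¬((a ∨ c) ⊗ c) ↔ ((b ∨ a) ⊗ (¬b ↔ a))) ⊗ ¬c = max(0, 0.59 + 0.70 − 1) = max(0, 0.29) = 0.29

0.29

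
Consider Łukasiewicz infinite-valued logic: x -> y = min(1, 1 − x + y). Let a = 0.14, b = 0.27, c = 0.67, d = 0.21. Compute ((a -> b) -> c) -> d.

0.54

a -> b = min(1, 1 − 0.14 + 0.27) = min(1, 1.13) = 1.00
(a -> b) -> c = min(1, 1 − 1.00 + 0.67) = min(1, 0.67) = 0.67
((a -> b) -> c) -> d = min(1, 1 − 0.67 + 0.21) = min(1, 0.54) = 0.54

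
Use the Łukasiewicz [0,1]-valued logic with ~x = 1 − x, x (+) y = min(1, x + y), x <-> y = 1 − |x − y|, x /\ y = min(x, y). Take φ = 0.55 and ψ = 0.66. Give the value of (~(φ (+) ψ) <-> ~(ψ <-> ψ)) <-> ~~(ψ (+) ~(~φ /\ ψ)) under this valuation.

φ (+) ψ = min(1, 0.55 + 0.66) = min(1, 1.21) = 1.00
~(φ (+) ψ) = 1 − 1.00 = 0.00
ψ <-> ψ = 1 − |0.66 − 0.66| = 1 − 0.00 = 1.00
~(ψ <-> ψ) = 1 − 1.00 = 0.00
~(φ (+) ψ) <-> ~(ψ <-> ψ) = 1 − |0.00 − 0.00| = 1 − 0.00 = 1.00
~φ = 1 − 0.55 = 0.45
~φ /\ ψ = min(0.45, 0.66) = 0.45
~(~φ /\ ψ) = 1 − 0.45 = 0.55
ψ (+) ~(~φ /\ ψ) = min(1, 0.66 + 0.55) = min(1, 1.21) = 1.00
~(ψ (+) ~(~φ /\ ψ)) = 1 − 1.00 = 0.00
~~(ψ (+) ~(~φ /\ ψ)) = 1 − 0.00 = 1.00
(~(φ (+) ψ) <-> ~(ψ <-> ψ)) <-> ~~(ψ (+) ~(~φ /\ ψ)) = 1 − |1.00 − 1.00| = 1 − 0.00 = 1.00

1.00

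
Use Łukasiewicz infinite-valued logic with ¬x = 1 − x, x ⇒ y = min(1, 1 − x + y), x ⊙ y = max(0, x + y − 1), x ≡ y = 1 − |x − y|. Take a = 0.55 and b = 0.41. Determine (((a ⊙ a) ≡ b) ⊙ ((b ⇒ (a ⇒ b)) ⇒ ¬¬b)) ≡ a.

a ⊙ a = max(0, 0.55 + 0.55 − 1) = max(0, 0.10) = 0.10
(a ⊙ a) ≡ b = 1 − |0.10 − 0.41| = 1 − 0.31 = 0.69
a ⇒ b = min(1, 1 − 0.55 + 0.41) = min(1, 0.86) = 0.86
b ⇒ (a ⇒ b) = min(1, 1 − 0.41 + 0.86) = min(1, 1.45) = 1.00
¬b = 1 − 0.41 = 0.59
¬¬b = 1 − 0.59 = 0.41
(b ⇒ (a ⇒ b)) ⇒ ¬¬b = min(1, 1 − 1.00 + 0.41) = min(1, 0.41) = 0.41
((a ⊙ a) ≡ b) ⊙ ((b ⇒ (a ⇒ b)) ⇒ ¬¬b) = max(0, 0.69 + 0.41 − 1) = max(0, 0.10) = 0.10
(((a ⊙ a) ≡ b) ⊙ ((b ⇒ (a ⇒ b)) ⇒ ¬¬b)) ≡ a = 1 − |0.10 − 0.55| = 1 − 0.45 = 0.55

0.55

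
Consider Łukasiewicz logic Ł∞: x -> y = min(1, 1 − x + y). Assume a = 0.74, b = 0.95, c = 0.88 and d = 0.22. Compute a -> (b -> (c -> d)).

c -> d = min(1, 1 − 0.88 + 0.22) = min(1, 0.34) = 0.34
b -> (c -> d) = min(1, 1 − 0.95 + 0.34) = min(1, 0.39) = 0.39
a -> (b -> (c -> d)) = min(1, 1 − 0.74 + 0.39) = min(1, 0.65) = 0.65

0.65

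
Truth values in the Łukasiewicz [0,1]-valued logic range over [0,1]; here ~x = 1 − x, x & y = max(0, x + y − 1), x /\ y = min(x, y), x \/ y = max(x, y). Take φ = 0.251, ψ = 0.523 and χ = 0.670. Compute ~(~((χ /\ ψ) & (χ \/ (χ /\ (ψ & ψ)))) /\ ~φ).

0.251

χ /\ ψ = min(0.670, 0.523) = 0.523
ψ & ψ = max(0, 0.523 + 0.523 − 1) = max(0, 0.046) = 0.046
χ /\ (ψ & ψ) = min(0.670, 0.046) = 0.046
χ \/ (χ /\ (ψ & ψ)) = max(0.670, 0.046) = 0.670
(χ /\ ψ) & (χ \/ (χ /\ (ψ & ψ))) = max(0, 0.523 + 0.670 − 1) = max(0, 0.193) = 0.193
~((χ /\ ψ) & (χ \/ (χ /\ (ψ & ψ)))) = 1 − 0.193 = 0.807
~φ = 1 − 0.251 = 0.749
~((χ /\ ψ) & (χ \/ (χ /\ (ψ & ψ)))) /\ ~φ = min(0.807, 0.749) = 0.749
~(~((χ /\ ψ) & (χ \/ (χ /\ (ψ & ψ)))) /\ ~φ) = 1 − 0.749 = 0.251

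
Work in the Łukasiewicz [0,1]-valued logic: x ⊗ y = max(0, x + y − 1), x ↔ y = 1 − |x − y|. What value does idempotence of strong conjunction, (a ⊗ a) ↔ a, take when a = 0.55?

a ⊗ a = max(0, 0.55 + 0.55 − 1) = max(0, 0.10) = 0.10
(a ⊗ a) ↔ a = 1 − |0.10 − 0.55| = 1 − 0.45 = 0.55
(The value 0.55 < 1 shows this instance is not satisfied; fails in Ł∞ since a ⊗ a = max(0, 2a−1) ≠ a in general.)

0.55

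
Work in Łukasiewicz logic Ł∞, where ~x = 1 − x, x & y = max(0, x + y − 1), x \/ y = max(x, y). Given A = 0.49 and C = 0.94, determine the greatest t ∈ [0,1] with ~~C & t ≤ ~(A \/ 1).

0.06

~C = 1 − 0.94 = 0.06
~~C = 1 − 0.06 = 0.94
So the left factor is ~~C = 0.94.
A \/ 1 = max(0.49, 1.00) = 1.00
~(A \/ 1) = 1 − 1.00 = 0.00
So the right-hand bound is ~(A \/ 1) = 0.00.
The residuum of the Łukasiewicz t-norm gives the supremum: min(1, 1 − 0.94 + 0.00).
1 − 0.94 + 0.00 = 0.06, so t = min(1, 0.06) = 0.06.
Check: 0.94 & 0.06 = max(0, 0.00) = 0.00 ≤ 0.00.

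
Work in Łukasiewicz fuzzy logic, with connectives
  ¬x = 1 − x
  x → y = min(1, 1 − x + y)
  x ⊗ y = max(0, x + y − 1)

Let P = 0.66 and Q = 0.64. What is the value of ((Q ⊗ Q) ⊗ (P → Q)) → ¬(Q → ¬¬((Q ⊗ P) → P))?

0.74

Q ⊗ Q = max(0, 0.64 + 0.64 − 1) = max(0, 0.28) = 0.28
P → Q = min(1, 1 − 0.66 + 0.64) = min(1, 0.98) = 0.98
(Q ⊗ Q) ⊗ (P → Q) = max(0, 0.28 + 0.98 − 1) = max(0, 0.26) = 0.26
Q ⊗ P = max(0, 0.64 + 0.66 − 1) = max(0, 0.30) = 0.30
(Q ⊗ P) → P = min(1, 1 − 0.30 + 0.66) = min(1, 1.36) = 1.00
¬((Q ⊗ P) → P) = 1 − 1.00 = 0.00
¬¬((Q ⊗ P) → P) = 1 − 0.00 = 1.00
Q → ¬¬((Q ⊗ P) → P) = min(1, 1 − 0.64 + 1.00) = min(1, 1.36) = 1.00
¬(Q → ¬¬((Q ⊗ P) → P)) = 1 − 1.00 = 0.00
((Q ⊗ Q) ⊗ (P → Q)) → ¬(Q → ¬¬((Q ⊗ P) → P)) = min(1, 1 − 0.26 + 0.00) = min(1, 0.74) = 0.74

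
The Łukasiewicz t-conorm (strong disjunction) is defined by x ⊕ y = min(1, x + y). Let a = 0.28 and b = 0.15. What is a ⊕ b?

a ⊕ b = min(1, 0.28 + 0.15) = min(1, 0.43) = 0.43
For comparison, the Gödel t-conorm max(x, y) would give 0.28.

0.43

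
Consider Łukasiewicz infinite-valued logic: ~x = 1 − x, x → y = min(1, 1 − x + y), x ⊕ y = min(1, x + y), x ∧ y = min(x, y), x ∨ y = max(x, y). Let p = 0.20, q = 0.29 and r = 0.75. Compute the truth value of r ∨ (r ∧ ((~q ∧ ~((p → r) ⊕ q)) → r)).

0.75

~q = 1 − 0.29 = 0.71
p → r = min(1, 1 − 0.20 + 0.75) = min(1, 1.55) = 1.00
(p → r) ⊕ q = min(1, 1.00 + 0.29) = min(1, 1.29) = 1.00
~((p → r) ⊕ q) = 1 − 1.00 = 0.00
~q ∧ ~((p → r) ⊕ q) = min(0.71, 0.00) = 0.00
(~q ∧ ~((p → r) ⊕ q)) → r = min(1, 1 − 0.00 + 0.75) = min(1, 1.75) = 1.00
r ∧ ((~q ∧ ~((p → r) ⊕ q)) → r) = min(0.75, 1.00) = 0.75
r ∨ (r ∧ ((~q ∧ ~((p → r) ⊕ q)) → r)) = max(0.75, 0.75) = 0.75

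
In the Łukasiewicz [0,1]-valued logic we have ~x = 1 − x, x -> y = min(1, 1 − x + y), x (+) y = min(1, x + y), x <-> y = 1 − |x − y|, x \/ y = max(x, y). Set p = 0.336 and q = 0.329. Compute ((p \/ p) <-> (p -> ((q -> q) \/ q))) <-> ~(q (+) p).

p \/ p = max(0.336, 0.336) = 0.336
q -> q = min(1, 1 − 0.329 + 0.329) = min(1, 1.000) = 1.000
(q -> q) \/ q = max(1.000, 0.329) = 1.000
p -> ((q -> q) \/ q) = min(1, 1 − 0.336 + 1.000) = min(1, 1.664) = 1.000
(p \/ p) <-> (p -> ((q -> q) \/ q)) = 1 − |0.336 − 1.000| = 1 − 0.664 = 0.336
q (+) p = min(1, 0.329 + 0.336) = min(1, 0.665) = 0.665
~(q (+) p) = 1 − 0.665 = 0.335
((p \/ p) <-> (p -> ((q -> q) \/ q))) <-> ~(q (+) p) = 1 − |0.336 − 0.335| = 1 − 0.001 = 0.999

0.999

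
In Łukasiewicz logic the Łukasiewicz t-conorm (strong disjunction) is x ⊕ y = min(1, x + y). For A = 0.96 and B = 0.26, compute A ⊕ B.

1.00

A ⊕ B = min(1, 0.96 + 0.26) = min(1, 1.22) = 1.00
For comparison, the Gödel t-conorm max(x, y) would give 0.96.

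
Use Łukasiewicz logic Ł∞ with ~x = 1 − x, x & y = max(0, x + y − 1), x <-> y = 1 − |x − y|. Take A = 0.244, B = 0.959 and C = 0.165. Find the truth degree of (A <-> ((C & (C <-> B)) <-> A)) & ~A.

C <-> B = 1 − |0.165 − 0.959| = 1 − 0.794 = 0.206
C & (C <-> B) = max(0, 0.165 + 0.206 − 1) = max(0, -0.629) = 0.000
(C & (C <-> B)) <-> A = 1 − |0.000 − 0.244| = 1 − 0.244 = 0.756
A <-> ((C & (C <-> B)) <-> A) = 1 − |0.244 − 0.756| = 1 − 0.512 = 0.488
~A = 1 − 0.244 = 0.756
(A <-> ((C & (C <-> B)) <-> A)) & ~A = max(0, 0.488 + 0.756 − 1) = max(0, 0.244) = 0.244

0.244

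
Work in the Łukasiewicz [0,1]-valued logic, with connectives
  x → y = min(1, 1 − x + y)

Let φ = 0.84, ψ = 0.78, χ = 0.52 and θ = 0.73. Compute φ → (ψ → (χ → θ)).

1.00

χ → θ = min(1, 1 − 0.52 + 0.73) = min(1, 1.21) = 1.00
ψ → (χ → θ) = min(1, 1 − 0.78 + 1.00) = min(1, 1.22) = 1.00
φ → (ψ → (χ → θ)) = min(1, 1 − 0.84 + 1.00) = min(1, 1.16) = 1.00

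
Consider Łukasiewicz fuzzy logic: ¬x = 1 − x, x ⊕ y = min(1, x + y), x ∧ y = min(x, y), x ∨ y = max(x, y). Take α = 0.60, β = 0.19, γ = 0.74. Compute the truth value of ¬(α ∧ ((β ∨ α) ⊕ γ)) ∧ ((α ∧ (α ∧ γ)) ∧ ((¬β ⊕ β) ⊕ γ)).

β ∨ α = max(0.19, 0.60) = 0.60
(β ∨ α) ⊕ γ = min(1, 0.60 + 0.74) = min(1, 1.34) = 1.00
α ∧ ((β ∨ α) ⊕ γ) = min(0.60, 1.00) = 0.60
¬(α ∧ ((β ∨ α) ⊕ γ)) = 1 − 0.60 = 0.40
α ∧ γ = min(0.60, 0.74) = 0.60
α ∧ (α ∧ γ) = min(0.60, 0.60) = 0.60
¬β = 1 − 0.19 = 0.81
¬β ⊕ β = min(1, 0.81 + 0.19) = min(1, 1.00) = 1.00
(¬β ⊕ β) ⊕ γ = min(1, 1.00 + 0.74) = min(1, 1.74) = 1.00
(α ∧ (α ∧ γ)) ∧ ((¬β ⊕ β) ⊕ γ) = min(0.60, 1.00) = 0.60
¬(α ∧ ((β ∨ α) ⊕ γ)) ∧ ((α ∧ (α ∧ γ)) ∧ ((¬β ⊕ β) ⊕ γ)) = min(0.40, 0.60) = 0.40

0.40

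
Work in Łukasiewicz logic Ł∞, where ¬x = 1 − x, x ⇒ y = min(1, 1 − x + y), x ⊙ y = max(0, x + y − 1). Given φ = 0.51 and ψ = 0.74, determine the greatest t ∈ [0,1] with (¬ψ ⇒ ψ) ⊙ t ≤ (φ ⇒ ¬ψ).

¬ψ = 1 − 0.74 = 0.26
¬ψ ⇒ ψ = min(1, 1 − 0.26 + 0.74) = min(1, 1.48) = 1.00
So the left factor is ¬ψ ⇒ ψ = 1.00.
φ ⇒ ¬ψ = min(1, 1 − 0.51 + 0.26) = min(1, 0.75) = 0.75
So the right-hand bound is φ ⇒ ¬ψ = 0.75.
The residuum of the Łukasiewicz t-norm gives the supremum: min(1, 1 − 1.00 + 0.75).
1 − 1.00 + 0.75 = 0.75, so t = min(1, 0.75) = 0.75.
Check: 1.00 ⊙ 0.75 = max(0, 0.75) = 0.75 ≤ 0.75.

0.75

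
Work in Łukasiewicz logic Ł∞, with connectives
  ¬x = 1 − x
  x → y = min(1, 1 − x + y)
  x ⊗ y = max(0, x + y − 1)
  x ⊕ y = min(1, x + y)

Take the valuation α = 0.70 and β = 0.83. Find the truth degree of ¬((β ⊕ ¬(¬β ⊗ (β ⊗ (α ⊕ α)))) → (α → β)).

¬β = 1 − 0.83 = 0.17
α ⊕ α = min(1, 0.70 + 0.70) = min(1, 1.40) = 1.00
β ⊗ (α ⊕ α) = max(0, 0.83 + 1.00 − 1) = max(0, 0.83) = 0.83
¬β ⊗ (β ⊗ (α ⊕ α)) = max(0, 0.17 + 0.83 − 1) = max(0, 0.00) = 0.00
¬(¬β ⊗ (β ⊗ (α ⊕ α))) = 1 − 0.00 = 1.00
β ⊕ ¬(¬β ⊗ (β ⊗ (α ⊕ α))) = min(1, 0.83 + 1.00) = min(1, 1.83) = 1.00
α → β = min(1, 1 − 0.70 + 0.83) = min(1, 1.13) = 1.00
(β ⊕ ¬(¬β ⊗ (β ⊗ (α ⊕ α)))) → (α → β) = min(1, 1 − 1.00 + 1.00) = min(1, 1.00) = 1.00
¬((β ⊕ ¬(¬β ⊗ (β ⊗ (α ⊕ α)))) → (α → β)) = 1 − 1.00 = 0.00

0.00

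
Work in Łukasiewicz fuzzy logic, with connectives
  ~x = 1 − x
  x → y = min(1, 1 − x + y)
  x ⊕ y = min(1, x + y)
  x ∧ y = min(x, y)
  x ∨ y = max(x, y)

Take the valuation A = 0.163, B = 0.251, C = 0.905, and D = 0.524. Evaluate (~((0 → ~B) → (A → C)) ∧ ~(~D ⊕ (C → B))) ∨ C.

~B = 1 − 0.251 = 0.749
0 → ~B = min(1, 1 − 0.000 + 0.749) = min(1, 1.749) = 1.000
A → C = min(1, 1 − 0.163 + 0.905) = min(1, 1.742) = 1.000
(0 → ~B) → (A → C) = min(1, 1 − 1.000 + 1.000) = min(1, 1.000) = 1.000
~((0 → ~B) → (A → C)) = 1 − 1.000 = 0.000
~D = 1 − 0.524 = 0.476
C → B = min(1, 1 − 0.905 + 0.251) = min(1, 0.346) = 0.346
~D ⊕ (C → B) = min(1, 0.476 + 0.346) = min(1, 0.822) = 0.822
~(~D ⊕ (C → B)) = 1 − 0.822 = 0.178
~((0 → ~B) → (A → C)) ∧ ~(~D ⊕ (C → B)) = min(0.000, 0.178) = 0.000
(~((0 → ~B) → (A → C)) ∧ ~(~D ⊕ (C → B))) ∨ C = max(0.000, 0.905) = 0.905

0.905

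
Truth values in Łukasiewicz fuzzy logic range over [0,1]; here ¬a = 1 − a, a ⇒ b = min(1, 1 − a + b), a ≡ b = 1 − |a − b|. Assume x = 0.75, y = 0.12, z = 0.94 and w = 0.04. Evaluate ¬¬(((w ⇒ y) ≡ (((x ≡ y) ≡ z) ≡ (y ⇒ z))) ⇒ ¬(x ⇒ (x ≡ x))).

w ⇒ y = min(1, 1 − 0.04 + 0.12) = min(1, 1.08) = 1.00
x ≡ y = 1 − |0.75 − 0.12| = 1 − 0.63 = 0.37
(x ≡ y) ≡ z = 1 − |0.37 − 0.94| = 1 − 0.57 = 0.43
y ⇒ z = min(1, 1 − 0.12 + 0.94) = min(1, 1.82) = 1.00
((x ≡ y) ≡ z) ≡ (y ⇒ z) = 1 − |0.43 − 1.00| = 1 − 0.57 = 0.43
(w ⇒ y) ≡ (((x ≡ y) ≡ z) ≡ (y ⇒ z)) = 1 − |1.00 − 0.43| = 1 − 0.57 = 0.43
x ≡ x = 1 − |0.75 − 0.75| = 1 − 0.00 = 1.00
x ⇒ (x ≡ x) = min(1, 1 − 0.75 + 1.00) = min(1, 1.25) = 1.00
¬(x ⇒ (x ≡ x)) = 1 − 1.00 = 0.00
((w ⇒ y) ≡ (((x ≡ y) ≡ z) ≡ (y ⇒ z))) ⇒ ¬(x ⇒ (x ≡ x)) = min(1, 1 − 0.43 + 0.00) = min(1, 0.57) = 0.57
¬(((w ⇒ y) ≡ (((x ≡ y) ≡ z) ≡ (y ⇒ z))) ⇒ ¬(x ⇒ (x ≡ x))) = 1 − 0.57 = 0.43
¬¬(((w ⇒ y) ≡ (((x ≡ y) ≡ z) ≡ (y ⇒ z))) ⇒ ¬(x ⇒ (x ≡ x))) = 1 − 0.43 = 0.57

0.57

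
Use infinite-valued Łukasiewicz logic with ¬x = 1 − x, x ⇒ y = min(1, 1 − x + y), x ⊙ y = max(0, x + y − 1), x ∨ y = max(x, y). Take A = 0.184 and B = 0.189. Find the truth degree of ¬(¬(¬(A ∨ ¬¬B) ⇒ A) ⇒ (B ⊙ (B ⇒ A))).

0.443

¬B = 1 − 0.189 = 0.811
¬¬B = 1 − 0.811 = 0.189
A ∨ ¬¬B = max(0.184, 0.189) = 0.189
¬(A ∨ ¬¬B) = 1 − 0.189 = 0.811
¬(A ∨ ¬¬B) ⇒ A = min(1, 1 − 0.811 + 0.184) = min(1, 0.373) = 0.373
¬(¬(A ∨ ¬¬B) ⇒ A) = 1 − 0.373 = 0.627
B ⇒ A = min(1, 1 − 0.189 + 0.184) = min(1, 0.995) = 0.995
B ⊙ (B ⇒ A) = max(0, 0.189 + 0.995 − 1) = max(0, 0.184) = 0.184
¬(¬(A ∨ ¬¬B) ⇒ A) ⇒ (B ⊙ (B ⇒ A)) = min(1, 1 − 0.627 + 0.184) = min(1, 0.557) = 0.557
¬(¬(¬(A ∨ ¬¬B) ⇒ A) ⇒ (B ⊙ (B ⇒ A))) = 1 − 0.557 = 0.443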